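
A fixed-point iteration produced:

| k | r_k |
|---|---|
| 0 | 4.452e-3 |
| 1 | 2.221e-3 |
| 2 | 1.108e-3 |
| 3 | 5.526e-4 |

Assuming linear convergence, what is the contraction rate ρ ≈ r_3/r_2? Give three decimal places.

ρ ≈ r_3/r_2 = 5.526e-4/1.108e-3 = 0.49874

0.499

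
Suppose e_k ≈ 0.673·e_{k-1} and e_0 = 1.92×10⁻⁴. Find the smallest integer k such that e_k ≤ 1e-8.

25

After k steps, e_k ≈ 1.92×10⁻⁴·0.673^k.
Need 0.673^k ≤ 1e-8/1.92×10⁻⁴ = 5.20833e-05.
k ≥ ln(5.20833e-05)/ln(0.673) = -9.8627/-0.39601 = 24.905.
Smallest integer k = 25.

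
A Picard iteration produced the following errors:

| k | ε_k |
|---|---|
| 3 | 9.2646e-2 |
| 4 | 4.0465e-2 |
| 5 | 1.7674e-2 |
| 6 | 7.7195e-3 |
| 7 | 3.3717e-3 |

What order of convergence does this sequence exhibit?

1

Consecutive ratios: ε_7/ε_6 = 3.3717e-3/7.7195e-3 = 0.436777, ε_6/ε_5 = 7.7195e-3/1.7674e-2 = 0.436772.
p ≈ ln(0.436777)/ln(0.436772) = -0.8283/-0.8283 ≈ 1.00.
So the convergence is linear (order 1).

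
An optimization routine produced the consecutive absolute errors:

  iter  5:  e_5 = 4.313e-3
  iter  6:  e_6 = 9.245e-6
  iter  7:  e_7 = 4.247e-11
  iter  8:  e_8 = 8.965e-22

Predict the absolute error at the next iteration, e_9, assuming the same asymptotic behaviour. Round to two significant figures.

First estimate the order: p ≈ ln(e_8/e_7) / ln(e_7/e_6) = ln(8.965e-22/4.247e-11)/ln(4.247e-11/9.245e-6) = ln(2.1109e-11)/ln(4.59383e-06) ≈ 2.0000.
Then e_9 ≈ e_8·(e_8/e_7)^p = 8.965e-22·(2.1109e-11)^2.0000 = 8.965e-22·4.4559e-22 ≈ 3.995e-43.

4.0e-43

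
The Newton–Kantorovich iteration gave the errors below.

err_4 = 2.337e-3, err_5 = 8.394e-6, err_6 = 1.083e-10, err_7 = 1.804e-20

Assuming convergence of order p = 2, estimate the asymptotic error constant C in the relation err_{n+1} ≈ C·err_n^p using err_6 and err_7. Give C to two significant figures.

C ≈ err_7 / err_6^2
  = 1.804e-20 / (1.083e-10)^2
  = 1.804e-20 / 1.17289e-20 ≈ 1.5381

1.5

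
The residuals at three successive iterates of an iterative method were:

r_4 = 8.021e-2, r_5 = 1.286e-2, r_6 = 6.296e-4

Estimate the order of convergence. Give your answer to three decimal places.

p ≈ ln(r_6/r_5) / ln(r_5/r_4)
  = ln(6.296e-4/1.286e-2) / ln(1.286e-2/8.021e-2)
  = ln(0.048958) / ln(0.160329)
  = -3.016792 / -1.830527 ≈ 1.648046

1.648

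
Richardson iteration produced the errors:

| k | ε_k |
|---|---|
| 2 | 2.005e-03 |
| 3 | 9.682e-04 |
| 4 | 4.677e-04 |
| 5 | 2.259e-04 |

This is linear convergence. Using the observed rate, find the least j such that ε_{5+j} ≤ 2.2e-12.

26

Rate ρ ≈ ε_5/ε_4 = 2.259e-04/4.677e-04 = 0.4830.
After j more steps, ε_{5+j} ≈ 2.259e-04·ρ^j; need ρ^j ≤ 2.2e-12/2.259e-04 = 9.73882e-09.
j ≥ ln(9.73882e-09)/ln(0.4830) = -18.4471/-0.72774 = 25.348.
So 26 more iterations are needed.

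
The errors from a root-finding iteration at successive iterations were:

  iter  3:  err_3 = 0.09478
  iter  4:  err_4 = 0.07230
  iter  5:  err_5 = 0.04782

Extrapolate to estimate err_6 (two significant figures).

2.5e-2

First estimate the order: p ≈ ln(err_5/err_4) / ln(err_4/err_3) = ln(0.04782/0.07230)/ln(0.07230/0.09478) = ln(0.661411)/ln(0.762819) ≈ 1.5269.
Then err_6 ≈ err_5·(err_5/err_4)^p = 0.04782·(0.661411)^1.5269 = 0.04782·0.531959 ≈ 0.02544.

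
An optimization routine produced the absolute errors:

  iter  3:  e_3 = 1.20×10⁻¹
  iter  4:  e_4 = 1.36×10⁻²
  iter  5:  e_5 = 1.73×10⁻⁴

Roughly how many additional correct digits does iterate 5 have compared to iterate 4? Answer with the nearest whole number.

2

Digits gained ≈ log₁₀(e_4/e_5) = log₁₀(1.36×10⁻²/1.73×10⁻⁴) = log₁₀(78.6127) ≈ 1.895.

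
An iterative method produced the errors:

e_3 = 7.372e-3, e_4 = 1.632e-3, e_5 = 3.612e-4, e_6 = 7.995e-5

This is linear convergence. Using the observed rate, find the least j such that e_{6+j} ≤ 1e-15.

Rate ρ ≈ e_6/e_5 = 7.995e-5/3.612e-4 = 0.2213.
After j more steps, e_{6+j} ≈ 7.995e-5·ρ^j; need ρ^j ≤ 1e-15/7.995e-5 = 1.25078e-11.
j ≥ ln(1.25078e-11)/ln(0.2213) = -25.1047/-1.50824 = 16.645.
So 17 more iterations are needed.

17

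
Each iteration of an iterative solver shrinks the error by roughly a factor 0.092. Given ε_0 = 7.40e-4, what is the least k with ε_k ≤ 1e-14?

After k steps, ε_k ≈ 7.40e-4·0.092^k.
Need 0.092^k ≤ 1e-14/7.40e-4 = 1.35135e-11.
k ≥ ln(1.35135e-11)/ln(0.092) = -25.0273/-2.38597 = 10.489.
Smallest integer k = 11.

11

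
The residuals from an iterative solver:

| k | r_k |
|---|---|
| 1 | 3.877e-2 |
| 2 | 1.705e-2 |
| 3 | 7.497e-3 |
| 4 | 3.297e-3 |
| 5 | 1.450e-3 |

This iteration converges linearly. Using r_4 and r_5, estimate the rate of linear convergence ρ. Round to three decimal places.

ρ ≈ r_5/r_4 = 1.450e-3/3.297e-3 = 0.43979

0.440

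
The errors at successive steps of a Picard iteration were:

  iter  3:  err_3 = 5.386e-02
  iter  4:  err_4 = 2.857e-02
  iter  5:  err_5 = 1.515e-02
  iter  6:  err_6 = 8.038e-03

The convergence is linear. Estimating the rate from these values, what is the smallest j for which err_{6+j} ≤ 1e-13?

Rate ρ ≈ err_6/err_5 = 8.038e-03/1.515e-02 = 0.5306.
After j more steps, err_{6+j} ≈ 8.038e-03·ρ^j; need ρ^j ≤ 1e-13/8.038e-03 = 1.24409e-11.
j ≥ ln(1.24409e-11)/ln(0.5306) = -25.1100/-0.63375 = 39.621.
So 40 more iterations are needed.

40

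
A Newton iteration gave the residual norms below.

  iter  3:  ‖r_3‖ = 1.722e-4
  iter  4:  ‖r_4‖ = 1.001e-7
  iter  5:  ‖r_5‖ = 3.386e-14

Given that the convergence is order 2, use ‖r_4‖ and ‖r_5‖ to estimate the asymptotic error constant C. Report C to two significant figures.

C ≈ ‖r_5‖ / ‖r_4‖^2
  = 3.386e-14 / (1.001e-7)^2
  = 3.386e-14 / 1.002e-14 ≈ 3.3792

3.4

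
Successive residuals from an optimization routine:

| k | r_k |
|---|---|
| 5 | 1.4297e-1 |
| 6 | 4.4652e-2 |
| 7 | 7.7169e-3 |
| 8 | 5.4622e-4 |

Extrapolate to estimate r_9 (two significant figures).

First estimate the order: p ≈ ln(r_8/r_7) / ln(r_7/r_6) = ln(5.4622e-4/7.7169e-3)/ln(7.7169e-3/4.4652e-2) = ln(0.0707823)/ln(0.172823) ≈ 1.5085.
Then r_9 ≈ r_8·(r_8/r_7)^p = 5.4622e-4·(0.0707823)^1.5085 = 5.4622e-4·0.0184124 ≈ 1.006e-05.

1.0e-5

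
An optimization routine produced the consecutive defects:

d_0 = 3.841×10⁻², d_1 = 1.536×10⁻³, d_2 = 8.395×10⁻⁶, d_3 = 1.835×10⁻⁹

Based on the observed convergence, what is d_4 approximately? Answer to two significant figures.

2.2e-15

First estimate the order: p ≈ ln(d_3/d_2) / ln(d_2/d_1) = ln(1.835×10⁻⁹/8.395×10⁻⁶)/ln(8.395×10⁻⁶/1.536×10⁻³) = ln(0.000218582)/ln(0.00546549) ≈ 1.6179.
Then d_4 ≈ d_3·(d_3/d_2)^p = 1.835×10⁻⁹·(0.000218582)^1.6179 = 1.835×10⁻⁹·1.19636e-06 ≈ 2.195e-15.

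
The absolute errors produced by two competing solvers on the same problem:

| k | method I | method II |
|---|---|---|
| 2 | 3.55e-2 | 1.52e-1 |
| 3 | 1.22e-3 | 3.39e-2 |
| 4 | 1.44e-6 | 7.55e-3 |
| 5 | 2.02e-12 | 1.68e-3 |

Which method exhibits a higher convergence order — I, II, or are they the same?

Method I: p ≈ ln(2.02e-12/1.44e-6)/ln(1.44e-6/1.22e-3) ≈ 2.00.
Method II: p ≈ ln(1.68e-3/7.55e-3)/ln(7.55e-3/3.39e-2) ≈ 1.00.
Method I has the higher order (≈2.0 vs ≈1.0).

I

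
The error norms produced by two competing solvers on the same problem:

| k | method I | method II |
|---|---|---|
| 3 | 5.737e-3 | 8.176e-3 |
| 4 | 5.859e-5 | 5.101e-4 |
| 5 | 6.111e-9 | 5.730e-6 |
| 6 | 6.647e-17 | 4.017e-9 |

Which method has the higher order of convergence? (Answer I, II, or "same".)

I

Method I: p ≈ ln(6.647e-17/6.111e-9)/ln(6.111e-9/5.859e-5) ≈ 2.00.
Method II: p ≈ ln(4.017e-9/5.730e-6)/ln(5.730e-6/5.101e-4) ≈ 1.62.
Method I has the higher order (≈2.0 vs ≈1.6).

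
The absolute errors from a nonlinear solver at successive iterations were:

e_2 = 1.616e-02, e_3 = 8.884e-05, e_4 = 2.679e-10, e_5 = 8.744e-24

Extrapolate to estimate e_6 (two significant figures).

9.9e-57

First estimate the order: p ≈ ln(e_5/e_4) / ln(e_4/e_3) = ln(8.744e-24/2.679e-10)/ln(2.679e-10/8.884e-05) = ln(3.2639e-14)/ln(3.01553e-06) ≈ 2.4429.
Then e_6 ≈ e_5·(e_5/e_4)^p = 8.744e-24·(3.2639e-14)^2.4429 = 8.744e-24·1.13346e-33 ≈ 9.911e-57.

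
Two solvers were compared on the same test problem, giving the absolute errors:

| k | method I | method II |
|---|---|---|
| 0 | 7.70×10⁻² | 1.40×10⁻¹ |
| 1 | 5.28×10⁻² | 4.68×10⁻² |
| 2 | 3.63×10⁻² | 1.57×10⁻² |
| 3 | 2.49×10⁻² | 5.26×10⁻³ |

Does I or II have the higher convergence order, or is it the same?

Method I: p ≈ ln(2.49×10⁻²/3.63×10⁻²)/ln(3.63×10⁻²/5.28×10⁻²) ≈ 1.01.
Method II: p ≈ ln(5.26×10⁻³/1.57×10⁻²)/ln(1.57×10⁻²/4.68×10⁻²) ≈ 1.00.
Both orders ≈ 1.0 — effectively the same.

same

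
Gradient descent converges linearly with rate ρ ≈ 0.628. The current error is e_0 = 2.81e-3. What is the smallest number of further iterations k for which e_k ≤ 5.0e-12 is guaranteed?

44

After k steps, e_k ≈ 2.81e-3·0.628^k.
Need 0.628^k ≤ 5.0e-12/2.81e-3 = 1.77936e-09.
k ≥ ln(1.77936e-09)/ln(0.628) = -20.1470/-0.46522 = 43.306.
Smallest integer k = 44.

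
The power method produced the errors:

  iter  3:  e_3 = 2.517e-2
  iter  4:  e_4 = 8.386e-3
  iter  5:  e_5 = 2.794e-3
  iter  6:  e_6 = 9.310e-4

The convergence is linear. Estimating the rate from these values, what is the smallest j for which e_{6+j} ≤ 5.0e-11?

16

Rate ρ ≈ e_6/e_5 = 9.310e-4/2.794e-3 = 0.3332.
After j more steps, e_{6+j} ≈ 9.310e-4·ρ^j; need ρ^j ≤ 5.0e-11/9.310e-4 = 5.37057e-08.
j ≥ ln(5.37057e-08)/ln(0.3332) = -16.7397/-1.09901 = 15.232.
So 16 more iterations are needed.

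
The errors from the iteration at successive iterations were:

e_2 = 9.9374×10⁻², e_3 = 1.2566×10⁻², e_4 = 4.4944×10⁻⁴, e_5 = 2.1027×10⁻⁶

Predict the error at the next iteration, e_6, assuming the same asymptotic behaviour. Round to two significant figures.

First estimate the order: p ≈ ln(e_5/e_4) / ln(e_4/e_3) = ln(2.1027×10⁻⁶/4.4944×10⁻⁴)/ln(4.4944×10⁻⁴/1.2566×10⁻²) = ln(0.00467849)/ln(0.0357664) ≈ 1.6107.
Then e_6 ≈ e_5·(e_5/e_4)^p = 2.1027×10⁻⁶·(0.00467849)^1.6107 = 2.1027×10⁻⁶·0.000176701 ≈ 3.715e-10.

3.7e-10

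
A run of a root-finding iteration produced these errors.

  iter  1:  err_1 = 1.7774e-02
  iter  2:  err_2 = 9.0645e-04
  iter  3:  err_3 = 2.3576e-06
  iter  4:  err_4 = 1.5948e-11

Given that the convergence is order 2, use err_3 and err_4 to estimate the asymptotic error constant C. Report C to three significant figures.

2.87

C ≈ err_4 / err_3^2
  = 1.5948e-11 / (2.3576e-06)^2
  = 1.5948e-11 / 5.55828e-12 ≈ 2.8692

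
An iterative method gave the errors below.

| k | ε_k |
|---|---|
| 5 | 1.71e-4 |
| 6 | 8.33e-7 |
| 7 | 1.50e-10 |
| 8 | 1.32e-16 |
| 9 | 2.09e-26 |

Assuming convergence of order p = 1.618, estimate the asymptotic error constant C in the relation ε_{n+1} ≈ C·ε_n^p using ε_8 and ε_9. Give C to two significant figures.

C ≈ ε_9 / ε_8^1.618
  = 2.09e-26 / (1.32e-16)^1.618
  = 2.09e-26 / 2.0281e-26 ≈ 1.0305

1.0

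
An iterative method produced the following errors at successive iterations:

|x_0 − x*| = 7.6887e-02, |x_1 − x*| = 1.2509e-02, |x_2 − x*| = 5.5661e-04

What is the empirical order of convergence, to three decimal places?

1.714

p ≈ ln(|x_2 − x*|/|x_1 − x*|) / ln(|x_1 − x*|/|x_0 − x*|)
  = ln(5.5661e-04/1.2509e-02) / ln(1.2509e-02/7.6887e-02)
  = ln(0.0444968) / ln(0.162693)
  = -3.112338 / -1.815890 ≈ 1.713946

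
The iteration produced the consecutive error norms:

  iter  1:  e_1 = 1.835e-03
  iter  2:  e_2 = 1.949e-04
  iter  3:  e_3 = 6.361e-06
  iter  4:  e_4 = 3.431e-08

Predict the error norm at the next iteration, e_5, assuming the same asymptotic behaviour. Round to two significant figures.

1.2e-11

First estimate the order: p ≈ ln(e_4/e_3) / ln(e_3/e_2) = ln(3.431e-08/6.361e-06)/ln(6.361e-06/1.949e-04) = ln(0.00539381)/ln(0.0326372) ≈ 1.5260.
Then e_5 ≈ e_4·(e_4/e_3)^p = 3.431e-08·(0.00539381)^1.5260 = 3.431e-08·0.000345838 ≈ 1.187e-11.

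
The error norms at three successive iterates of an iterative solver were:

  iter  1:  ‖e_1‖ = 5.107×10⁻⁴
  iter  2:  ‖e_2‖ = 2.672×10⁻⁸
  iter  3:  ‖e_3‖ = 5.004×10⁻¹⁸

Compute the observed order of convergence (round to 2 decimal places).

2.27

p ≈ ln(‖e_3‖/‖e_2‖) / ln(‖e_2‖/‖e_1‖)
  = ln(5.004×10⁻¹⁸/2.672×10⁻⁸) / ln(2.672×10⁻⁸/5.107×10⁻⁴)
  = ln(1.87275e-10) / ln(5.23203e-05)
  = -22.39844 / -9.85813 ≈ 2.27208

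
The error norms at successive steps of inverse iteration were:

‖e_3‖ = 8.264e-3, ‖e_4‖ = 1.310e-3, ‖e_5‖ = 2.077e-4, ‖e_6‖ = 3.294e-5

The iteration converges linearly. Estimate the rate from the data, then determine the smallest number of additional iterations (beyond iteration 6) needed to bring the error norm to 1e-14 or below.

Rate ρ ≈ ‖e_6‖/‖e_5‖ = 3.294e-5/2.077e-4 = 0.1586.
After j more steps, ‖e_{6+j}‖ ≈ 3.294e-5·ρ^j; need ρ^j ≤ 1e-14/3.294e-5 = 3.03582e-10.
j ≥ ln(3.03582e-10)/ln(0.1586) = -21.9154/-1.84137 = 11.902.
So 12 more iterations are needed.

12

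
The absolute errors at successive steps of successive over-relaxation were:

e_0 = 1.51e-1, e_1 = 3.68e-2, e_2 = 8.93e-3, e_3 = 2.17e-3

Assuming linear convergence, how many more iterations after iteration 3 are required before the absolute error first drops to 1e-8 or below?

9

Rate ρ ≈ e_3/e_2 = 2.17e-3/8.93e-3 = 0.2430.
After j more steps, e_{3+j} ≈ 2.17e-3·ρ^j; need ρ^j ≤ 1e-8/2.17e-3 = 4.60829e-06.
j ≥ ln(4.60829e-06)/ln(0.2430) = -12.2877/-1.41469 = 8.686.
So 9 more iterations are needed.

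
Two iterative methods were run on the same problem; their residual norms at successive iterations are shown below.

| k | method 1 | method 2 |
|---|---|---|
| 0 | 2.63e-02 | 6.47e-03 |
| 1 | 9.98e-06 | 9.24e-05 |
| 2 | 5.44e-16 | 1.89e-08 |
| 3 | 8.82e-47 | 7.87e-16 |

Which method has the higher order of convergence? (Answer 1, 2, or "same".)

1

Method 1: p ≈ ln(8.82e-47/5.44e-16)/ln(5.44e-16/9.98e-06) ≈ 3.00.
Method 2: p ≈ ln(7.87e-16/1.89e-08)/ln(1.89e-08/9.24e-05) ≈ 2.00.
Method 1 has the higher order (≈3.0 vs ≈2.0).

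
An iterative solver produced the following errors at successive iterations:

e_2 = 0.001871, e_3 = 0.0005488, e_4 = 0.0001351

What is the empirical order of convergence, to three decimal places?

1.143

p ≈ ln(e_4/e_3) / ln(e_3/e_2)
  = ln(0.0001351/0.0005488) / ln(0.0005488/0.001871)
  = ln(0.246173) / ln(0.293319)
  = -1.401721 / -1.226495 ≈ 1.142867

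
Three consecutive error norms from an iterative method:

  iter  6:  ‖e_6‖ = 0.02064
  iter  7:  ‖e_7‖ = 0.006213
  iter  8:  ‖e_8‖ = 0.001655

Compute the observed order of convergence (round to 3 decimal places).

1.102

p ≈ ln(‖e_8‖/‖e_7‖) / ln(‖e_7‖/‖e_6‖)
  = ln(0.001655/0.006213) / ln(0.006213/0.02064)
  = ln(0.266377) / ln(0.301017)
  = -1.322843 / -1.200589 ≈ 1.101828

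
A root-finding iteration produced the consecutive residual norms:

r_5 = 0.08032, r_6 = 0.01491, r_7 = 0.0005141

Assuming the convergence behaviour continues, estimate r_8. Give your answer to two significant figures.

First estimate the order: p ≈ ln(r_7/r_6) / ln(r_6/r_5) = ln(0.0005141/0.01491)/ln(0.01491/0.08032) = ln(0.0344802)/ln(0.185632) ≈ 1.9996.
Then r_8 ≈ r_7·(r_7/r_6)^p = 0.0005141·(0.0344802)^1.9996 = 0.0005141·0.00119049 ≈ 6.12e-07.

6.1e-7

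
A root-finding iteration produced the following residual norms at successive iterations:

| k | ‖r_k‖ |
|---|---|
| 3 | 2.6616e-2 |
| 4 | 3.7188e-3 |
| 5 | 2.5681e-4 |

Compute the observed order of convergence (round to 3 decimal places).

p ≈ ln(‖r_5‖/‖r_4‖) / ln(‖r_4‖/‖r_3‖)
  = ln(2.5681e-4/3.7188e-3) / ln(3.7188e-3/2.6616e-2)
  = ln(0.0690572) / ln(0.13972)
  = -2.672820 / -1.968115 ≈ 1.358061

1.358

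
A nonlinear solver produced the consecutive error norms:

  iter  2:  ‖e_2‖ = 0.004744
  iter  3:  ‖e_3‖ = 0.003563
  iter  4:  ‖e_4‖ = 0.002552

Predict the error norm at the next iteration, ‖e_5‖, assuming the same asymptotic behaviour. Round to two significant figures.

1.7e-3

First estimate the order: p ≈ ln(‖e_4‖/‖e_3‖) / ln(‖e_3‖/‖e_2‖) = ln(0.002552/0.003563)/ln(0.003563/0.004744) = ln(0.71625)/ln(0.751054) ≈ 1.1657.
Then ‖e_5‖ ≈ ‖e_4‖·(‖e_4‖/‖e_3‖)^p = 0.002552·(0.71625)^1.1657 = 0.002552·0.677718 ≈ 0.00173.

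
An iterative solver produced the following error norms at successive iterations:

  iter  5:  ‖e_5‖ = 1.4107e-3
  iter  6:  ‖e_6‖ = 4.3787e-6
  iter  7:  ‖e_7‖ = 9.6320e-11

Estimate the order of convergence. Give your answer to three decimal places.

1.857

p ≈ ln(‖e_7‖/‖e_6‖) / ln(‖e_6‖/‖e_5‖)
  = ln(9.6320e-11/4.3787e-6) / ln(4.3787e-6/1.4107e-3)
  = ln(2.19974e-05) / ln(0.00310392)
  = -10.724586 / -5.775089 ≈ 1.857043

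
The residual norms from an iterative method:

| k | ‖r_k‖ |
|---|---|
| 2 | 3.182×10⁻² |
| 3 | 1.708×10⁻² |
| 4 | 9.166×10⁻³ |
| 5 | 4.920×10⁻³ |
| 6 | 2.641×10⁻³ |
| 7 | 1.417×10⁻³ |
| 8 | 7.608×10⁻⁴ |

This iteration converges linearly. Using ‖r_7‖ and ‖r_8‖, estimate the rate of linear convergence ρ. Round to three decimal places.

0.537

ρ ≈ ‖r_8‖/‖r_7‖ = 7.608×10⁻⁴/1.417×10⁻³ = 0.53691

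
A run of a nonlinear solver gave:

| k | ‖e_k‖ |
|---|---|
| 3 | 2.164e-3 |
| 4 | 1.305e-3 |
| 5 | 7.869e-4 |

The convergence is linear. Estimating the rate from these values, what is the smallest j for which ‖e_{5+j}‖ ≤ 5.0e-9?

Rate ρ ≈ ‖e_5‖/‖e_4‖ = 7.869e-4/1.305e-3 = 0.6030.
After j more steps, ‖e_{5+j}‖ ≈ 7.869e-4·ρ^j; need ρ^j ≤ 5.0e-9/7.869e-4 = 6.35405e-06.
j ≥ ln(6.35405e-06)/ln(0.6030) = -11.9664/-0.50584 = 23.656.
So 24 more iterations are needed.

24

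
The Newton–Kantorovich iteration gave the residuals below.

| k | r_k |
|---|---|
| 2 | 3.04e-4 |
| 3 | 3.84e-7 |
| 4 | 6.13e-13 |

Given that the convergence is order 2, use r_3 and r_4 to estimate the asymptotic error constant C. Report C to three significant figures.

C ≈ r_4 / r_3^2
  = 6.13e-13 / (3.84e-7)^2
  = 6.13e-13 / 1.47456e-13 ≈ 4.1572

4.16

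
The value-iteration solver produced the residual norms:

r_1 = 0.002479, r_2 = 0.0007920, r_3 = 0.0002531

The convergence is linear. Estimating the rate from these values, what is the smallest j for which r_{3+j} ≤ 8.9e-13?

Rate ρ ≈ r_3/r_2 = 0.0002531/0.0007920 = 0.3196.
After j more steps, r_{3+j} ≈ 0.0002531·ρ^j; need ρ^j ≤ 8.9e-13/0.0002531 = 3.5164e-09.
j ≥ ln(3.5164e-09)/ln(0.3196) = -19.4658/-1.14069 = 17.065.
So 18 more iterations are needed.

18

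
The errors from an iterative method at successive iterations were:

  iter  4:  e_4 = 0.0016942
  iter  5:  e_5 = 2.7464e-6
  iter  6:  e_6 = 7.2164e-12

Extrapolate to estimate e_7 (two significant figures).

First estimate the order: p ≈ ln(e_6/e_5) / ln(e_5/e_4) = ln(7.2164e-12/2.7464e-6)/ln(2.7464e-6/0.0016942) = ln(2.62759e-06)/ln(0.00162106) ≈ 2.0000.
Then e_7 ≈ e_6·(e_6/e_5)^p = 7.2164e-12·(2.62759e-06)^2.0000 = 7.2164e-12·6.90423e-12 ≈ 4.982e-23.

5.0e-23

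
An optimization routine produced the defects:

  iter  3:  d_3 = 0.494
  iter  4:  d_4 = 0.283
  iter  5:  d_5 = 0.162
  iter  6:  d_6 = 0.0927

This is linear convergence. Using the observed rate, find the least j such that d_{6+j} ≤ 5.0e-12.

43

Rate ρ ≈ d_6/d_5 = 0.0927/0.162 = 0.5722.
After j more steps, d_{6+j} ≈ 0.0927·ρ^j; need ρ^j ≤ 5.0e-12/0.0927 = 5.39374e-11.
j ≥ ln(5.39374e-11)/ln(0.5722) = -23.6432/-0.55827 = 42.351.
So 43 more iterations are needed.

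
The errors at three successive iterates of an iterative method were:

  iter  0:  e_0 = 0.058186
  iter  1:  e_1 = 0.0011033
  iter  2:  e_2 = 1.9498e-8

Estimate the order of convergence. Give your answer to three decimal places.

p ≈ ln(e_2/e_1) / ln(e_1/e_0)
  = ln(1.9498e-8/0.0011033) / ln(0.0011033/0.058186)
  = ln(1.76724e-05) / ln(0.0189616)
  = -10.943506 / -3.965339 ≈ 2.759791

2.760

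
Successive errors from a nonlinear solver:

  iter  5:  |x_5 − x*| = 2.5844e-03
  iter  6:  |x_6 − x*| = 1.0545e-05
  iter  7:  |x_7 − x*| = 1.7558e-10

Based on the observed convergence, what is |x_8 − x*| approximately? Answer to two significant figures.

4.9e-20

First estimate the order: p ≈ ln(|x_7 − x*|/|x_6 − x*|) / ln(|x_6 − x*|/|x_5 − x*|) = ln(1.7558e-10/1.0545e-05)/ln(1.0545e-05/2.5844e-03) = ln(1.66505e-05)/ln(0.00408025) ≈ 2.0000.
Then |x_8 − x*| ≈ |x_7 − x*|·(|x_7 − x*|/|x_6 − x*|)^p = 1.7558e-10·(1.66505e-05)^2.0000 = 1.7558e-10·2.77239e-10 ≈ 4.868e-20.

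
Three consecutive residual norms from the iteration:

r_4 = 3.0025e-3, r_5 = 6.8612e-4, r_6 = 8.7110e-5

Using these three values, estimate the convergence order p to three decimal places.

1.398

p ≈ ln(r_6/r_5) / ln(r_5/r_4)
  = ln(8.7110e-5/6.8612e-4) / ln(6.8612e-4/3.0025e-3)
  = ln(0.12696) / ln(0.228516)
  = -2.063883 / -1.476149 ≈ 1.398154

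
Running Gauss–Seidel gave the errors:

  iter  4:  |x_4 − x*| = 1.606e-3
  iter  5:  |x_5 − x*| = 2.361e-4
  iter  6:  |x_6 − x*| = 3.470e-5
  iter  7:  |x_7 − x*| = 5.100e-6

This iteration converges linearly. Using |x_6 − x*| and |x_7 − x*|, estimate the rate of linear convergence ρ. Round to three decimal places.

ρ ≈ |x_7 − x*|/|x_6 − x*| = 5.100e-6/3.470e-5 = 0.14697

0.147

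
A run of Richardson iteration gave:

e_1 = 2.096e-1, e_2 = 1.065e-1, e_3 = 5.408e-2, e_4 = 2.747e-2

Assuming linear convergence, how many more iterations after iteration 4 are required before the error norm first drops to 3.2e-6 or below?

14

Rate ρ ≈ e_4/e_3 = 2.747e-2/5.408e-2 = 0.5080.
After j more steps, e_{4+j} ≈ 2.747e-2·ρ^j; need ρ^j ≤ 3.2e-6/2.747e-2 = 0.000116491.
j ≥ ln(0.000116491)/ln(0.5080) = -9.0577/-0.67727 = 13.374.
So 14 more iterations are needed.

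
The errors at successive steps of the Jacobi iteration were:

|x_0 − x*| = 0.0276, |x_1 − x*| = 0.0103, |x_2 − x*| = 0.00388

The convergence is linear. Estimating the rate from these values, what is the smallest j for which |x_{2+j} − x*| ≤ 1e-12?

23

Rate ρ ≈ |x_2 − x*|/|x_1 − x*| = 0.00388/0.0103 = 0.3767.
After j more steps, |x_{2+j} − x*| ≈ 0.00388·ρ^j; need ρ^j ≤ 1e-12/0.00388 = 2.57732e-10.
j ≥ ln(2.57732e-10)/ln(0.3767) = -22.0791/-0.97631 = 22.615.
So 23 more iterations are needed.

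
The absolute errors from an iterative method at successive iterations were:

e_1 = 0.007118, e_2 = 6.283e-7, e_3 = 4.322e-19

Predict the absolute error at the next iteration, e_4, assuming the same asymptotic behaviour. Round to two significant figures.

1.4e-55

First estimate the order: p ≈ ln(e_3/e_2) / ln(e_2/e_1) = ln(4.322e-19/6.283e-7)/ln(6.283e-7/0.007118) = ln(6.87888e-13)/ln(8.82692e-05) ≈ 3.0000.
Then e_4 ≈ e_3·(e_3/e_2)^p = 4.322e-19·(6.87888e-13)^3.0000 = 4.322e-19·3.25502e-37 ≈ 1.407e-55.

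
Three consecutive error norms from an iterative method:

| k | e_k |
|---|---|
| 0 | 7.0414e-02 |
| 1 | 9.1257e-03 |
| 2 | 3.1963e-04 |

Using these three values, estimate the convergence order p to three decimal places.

1.640

p ≈ ln(e_2/e_1) / ln(e_1/e_0)
  = ln(3.1963e-04/9.1257e-03) / ln(9.1257e-03/7.0414e-02)
  = ln(0.0350253) / ln(0.129601)
  = -3.351685 / -2.043295 ≈ 1.640333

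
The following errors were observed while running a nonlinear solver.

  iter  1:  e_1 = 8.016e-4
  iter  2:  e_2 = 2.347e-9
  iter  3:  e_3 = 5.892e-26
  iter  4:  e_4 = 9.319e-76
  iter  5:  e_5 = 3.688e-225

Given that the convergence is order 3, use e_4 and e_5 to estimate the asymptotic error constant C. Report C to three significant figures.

4.56

C ≈ e_5 / e_4^3
  = 3.688e-225 / (9.319e-76)^3
  = 3.688e-225 / 8.09297e-226 ≈ 4.557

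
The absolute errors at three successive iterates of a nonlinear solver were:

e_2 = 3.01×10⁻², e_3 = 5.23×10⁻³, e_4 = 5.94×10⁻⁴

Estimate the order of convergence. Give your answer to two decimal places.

p ≈ ln(e_4/e_3) / ln(e_3/e_2)
  = ln(5.94×10⁻⁴/5.23×10⁻³) / ln(5.23×10⁻³/3.01×10⁻²)
  = ln(0.113576) / ln(0.173754)
  = -2.17528 / -1.75011 ≈ 1.24294

1.24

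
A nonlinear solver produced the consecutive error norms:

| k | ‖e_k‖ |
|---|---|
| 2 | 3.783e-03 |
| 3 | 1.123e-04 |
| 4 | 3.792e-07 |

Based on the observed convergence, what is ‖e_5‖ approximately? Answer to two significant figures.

First estimate the order: p ≈ ln(‖e_4‖/‖e_3‖) / ln(‖e_3‖/‖e_2‖) = ln(3.792e-07/1.123e-04)/ln(1.123e-04/3.783e-03) = ln(0.00337667)/ln(0.0296854) ≈ 1.6181.
Then ‖e_5‖ ≈ ‖e_4‖·(‖e_4‖/‖e_3‖)^p = 3.792e-07·(0.00337667)^1.6181 = 3.792e-07·0.000100195 ≈ 3.799e-11.

3.8e-11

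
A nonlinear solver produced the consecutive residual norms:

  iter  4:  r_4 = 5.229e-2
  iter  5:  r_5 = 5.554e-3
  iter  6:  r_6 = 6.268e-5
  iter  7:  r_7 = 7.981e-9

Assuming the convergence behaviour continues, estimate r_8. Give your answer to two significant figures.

1.3e-16

First estimate the order: p ≈ ln(r_7/r_6) / ln(r_6/r_5) = ln(7.981e-9/6.268e-5)/ln(6.268e-5/5.554e-3) = ln(0.000127329)/ln(0.0112856) ≈ 2.0001.
Then r_8 ≈ r_7·(r_7/r_6)^p = 7.981e-9·(0.000127329)^2.0001 = 7.981e-9·1.61981e-08 ≈ 1.293e-16.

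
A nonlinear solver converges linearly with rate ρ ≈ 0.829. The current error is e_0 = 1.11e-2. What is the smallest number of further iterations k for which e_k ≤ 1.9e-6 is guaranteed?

After k steps, e_k ≈ 1.11e-2·0.829^k.
Need 0.829^k ≤ 1.9e-6/1.11e-2 = 0.000171171.
k ≥ ln(0.000171171)/ln(0.829) = -8.6728/-0.18754 = 46.245.
Smallest integer k = 47.

47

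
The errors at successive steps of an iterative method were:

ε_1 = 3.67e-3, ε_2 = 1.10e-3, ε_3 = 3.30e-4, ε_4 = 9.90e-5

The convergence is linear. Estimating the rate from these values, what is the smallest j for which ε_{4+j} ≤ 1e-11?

Rate ρ ≈ ε_4/ε_3 = 9.90e-5/3.30e-4 = 0.3000.
After j more steps, ε_{4+j} ≈ 9.90e-5·ρ^j; need ρ^j ≤ 1e-11/9.90e-5 = 1.0101e-07.
j ≥ ln(1.0101e-07)/ln(0.3000) = -16.1080/-1.20397 = 13.379.
So 14 more iterations are needed.

14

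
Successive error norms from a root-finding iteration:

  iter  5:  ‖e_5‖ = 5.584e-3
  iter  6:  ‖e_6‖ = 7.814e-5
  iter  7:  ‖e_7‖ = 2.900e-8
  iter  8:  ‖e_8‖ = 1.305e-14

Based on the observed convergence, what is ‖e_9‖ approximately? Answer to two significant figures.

2.4e-26

First estimate the order: p ≈ ln(‖e_8‖/‖e_7‖) / ln(‖e_7‖/‖e_6‖) = ln(1.305e-14/2.900e-8)/ln(2.900e-8/7.814e-5) = ln(4.5e-07)/ln(0.000371129) ≈ 1.8501.
Then ‖e_9‖ ≈ ‖e_8‖·(‖e_8‖/‖e_7‖)^p = 1.305e-14·(4.5e-07)^1.8501 = 1.305e-14·1.81054e-12 ≈ 2.363e-26.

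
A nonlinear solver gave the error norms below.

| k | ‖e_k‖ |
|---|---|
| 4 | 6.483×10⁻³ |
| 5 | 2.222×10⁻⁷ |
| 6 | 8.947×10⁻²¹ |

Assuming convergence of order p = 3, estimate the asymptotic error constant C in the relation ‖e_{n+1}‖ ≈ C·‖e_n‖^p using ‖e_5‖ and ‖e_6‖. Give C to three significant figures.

C ≈ ‖e_6‖ / ‖e_5‖^3
  = 8.947×10⁻²¹ / (2.222×10⁻⁷)^3
  = 8.947×10⁻²¹ / 1.09706e-20 ≈ 0.81554

0.816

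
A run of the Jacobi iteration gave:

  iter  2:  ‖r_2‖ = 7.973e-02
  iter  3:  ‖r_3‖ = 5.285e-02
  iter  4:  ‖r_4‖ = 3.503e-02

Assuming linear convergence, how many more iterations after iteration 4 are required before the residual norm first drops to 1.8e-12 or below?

58

Rate ρ ≈ ‖r_4‖/‖r_3‖ = 3.503e-02/5.285e-02 = 0.6628.
After j more steps, ‖r_{4+j}‖ ≈ 3.503e-02·ρ^j; need ρ^j ≤ 1.8e-12/3.503e-02 = 5.13845e-11.
j ≥ ln(5.13845e-11)/ln(0.6628) = -23.6917/-0.41128 = 57.605.
So 58 more iterations are needed.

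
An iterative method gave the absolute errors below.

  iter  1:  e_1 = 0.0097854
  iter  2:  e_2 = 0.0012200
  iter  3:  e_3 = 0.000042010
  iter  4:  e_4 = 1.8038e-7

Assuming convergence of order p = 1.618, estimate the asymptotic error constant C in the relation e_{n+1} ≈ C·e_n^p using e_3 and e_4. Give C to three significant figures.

C ≈ e_4 / e_3^1.618
  = 1.8038e-7 / (0.000042010)^1.618
  = 1.8038e-7 / 8.29057e-08 ≈ 2.1757

2.18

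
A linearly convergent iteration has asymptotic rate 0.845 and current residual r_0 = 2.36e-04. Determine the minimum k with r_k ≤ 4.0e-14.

After k steps, r_k ≈ 2.36e-04·0.845^k.
Need 0.845^k ≤ 4.0e-14/2.36e-04 = 1.69492e-10.
k ≥ ln(1.69492e-10)/ln(0.845) = -22.4982/-0.16842 = 133.584.
Smallest integer k = 134.

134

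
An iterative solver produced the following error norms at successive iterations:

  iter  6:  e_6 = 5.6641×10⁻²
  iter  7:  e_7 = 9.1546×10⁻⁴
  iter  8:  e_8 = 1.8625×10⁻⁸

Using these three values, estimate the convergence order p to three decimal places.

p ≈ ln(e_8/e_7) / ln(e_7/e_6)
  = ln(1.8625×10⁻⁸/9.1546×10⁻⁴) / ln(9.1546×10⁻⁴/5.6641×10⁻²)
  = ln(2.0345e-05) / ln(0.0161625)
  = -10.802675 / -4.125062 ≈ 2.618791

2.619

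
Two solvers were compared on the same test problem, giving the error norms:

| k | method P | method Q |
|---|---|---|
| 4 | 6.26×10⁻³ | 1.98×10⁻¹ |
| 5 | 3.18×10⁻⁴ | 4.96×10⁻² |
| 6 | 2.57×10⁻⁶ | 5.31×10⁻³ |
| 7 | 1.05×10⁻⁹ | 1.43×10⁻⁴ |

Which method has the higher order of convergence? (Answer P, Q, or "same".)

Method P: p ≈ ln(1.05×10⁻⁹/2.57×10⁻⁶)/ln(2.57×10⁻⁶/3.18×10⁻⁴) ≈ 1.62.
Method Q: p ≈ ln(1.43×10⁻⁴/5.31×10⁻³)/ln(5.31×10⁻³/4.96×10⁻²) ≈ 1.62.
Both orders ≈ 1.6 — effectively the same.

same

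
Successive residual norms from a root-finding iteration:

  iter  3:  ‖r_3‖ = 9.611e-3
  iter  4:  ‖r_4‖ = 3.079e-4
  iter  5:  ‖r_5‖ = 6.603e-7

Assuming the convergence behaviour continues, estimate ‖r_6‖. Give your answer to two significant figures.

First estimate the order: p ≈ ln(‖r_5‖/‖r_4‖) / ln(‖r_4‖/‖r_3‖) = ln(6.603e-7/3.079e-4)/ln(3.079e-4/9.611e-3) = ln(0.00214453)/ln(0.0320362) ≈ 1.7858.
Then ‖r_6‖ ≈ ‖r_5‖·(‖r_5‖/‖r_4‖)^p = 6.603e-7·(0.00214453)^1.7858 = 6.603e-7·1.71511e-05 ≈ 1.132e-11.

1.1e-11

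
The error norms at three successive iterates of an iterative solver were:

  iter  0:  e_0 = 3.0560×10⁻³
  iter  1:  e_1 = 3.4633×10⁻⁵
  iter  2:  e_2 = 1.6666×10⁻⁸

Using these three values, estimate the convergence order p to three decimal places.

1.705

p ≈ ln(e_2/e_1) / ln(e_1/e_0)
  = ln(1.6666×10⁻⁸/3.4633×10⁻⁵) / ln(3.4633×10⁻⁵/3.0560×10⁻³)
  = ln(0.000481217) / ln(0.0113328)
  = -7.639192 / -4.480054 ≈ 1.705156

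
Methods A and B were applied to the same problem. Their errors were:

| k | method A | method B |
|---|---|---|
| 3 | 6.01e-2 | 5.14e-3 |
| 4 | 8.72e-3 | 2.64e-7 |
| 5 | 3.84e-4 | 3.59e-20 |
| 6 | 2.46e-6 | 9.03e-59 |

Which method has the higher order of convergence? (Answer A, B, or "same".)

Method A: p ≈ ln(2.46e-6/3.84e-4)/ln(3.84e-4/8.72e-3) ≈ 1.62.
Method B: p ≈ ln(9.03e-59/3.59e-20)/ln(3.59e-20/2.64e-7) ≈ 3.00.
Method B has the higher order (≈3.0 vs ≈1.6).

B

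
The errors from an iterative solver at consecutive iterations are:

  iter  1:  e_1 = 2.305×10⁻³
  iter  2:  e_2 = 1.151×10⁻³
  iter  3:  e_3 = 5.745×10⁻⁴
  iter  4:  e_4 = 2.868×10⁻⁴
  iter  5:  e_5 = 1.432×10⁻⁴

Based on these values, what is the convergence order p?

1

Consecutive ratios: e_5/e_4 = 1.432×10⁻⁴/2.868×10⁻⁴ = 0.499303, e_4/e_3 = 2.868×10⁻⁴/5.745×10⁻⁴ = 0.499217.
p ≈ ln(0.499303)/ln(0.499217) = -0.6945/-0.6947 ≈ 1.00.
So the convergence is linear (order 1).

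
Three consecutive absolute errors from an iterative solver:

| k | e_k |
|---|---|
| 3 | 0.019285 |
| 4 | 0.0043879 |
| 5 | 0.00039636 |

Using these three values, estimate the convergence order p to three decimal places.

1.624

p ≈ ln(e_5/e_4) / ln(e_4/e_3)
  = ln(0.00039636/0.0043879) / ln(0.0043879/0.019285)
  = ln(0.0903302) / ln(0.227529)
  = -2.404283 / -1.480478 ≈ 1.623991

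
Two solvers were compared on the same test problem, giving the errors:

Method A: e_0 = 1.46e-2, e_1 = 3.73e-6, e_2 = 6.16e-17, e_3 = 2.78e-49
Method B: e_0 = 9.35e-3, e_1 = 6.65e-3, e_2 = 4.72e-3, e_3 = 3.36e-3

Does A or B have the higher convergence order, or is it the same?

A

Method A: p ≈ ln(2.78e-49/6.16e-17)/ln(6.16e-17/3.73e-6) ≈ 3.00.
Method B: p ≈ ln(3.36e-3/4.72e-3)/ln(4.72e-3/6.65e-3) ≈ 0.99.
Method A has the higher order (≈3.0 vs ≈1.0).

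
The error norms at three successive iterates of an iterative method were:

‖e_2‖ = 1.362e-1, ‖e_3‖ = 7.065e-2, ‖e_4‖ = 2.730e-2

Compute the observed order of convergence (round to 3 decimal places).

p ≈ ln(‖e_4‖/‖e_3‖) / ln(‖e_3‖/‖e_2‖)
  = ln(2.730e-2/7.065e-2) / ln(7.065e-2/1.362e-1)
  = ln(0.386412) / ln(0.518722)
  = -0.950851 / -0.656387 ≈ 1.448613

1.449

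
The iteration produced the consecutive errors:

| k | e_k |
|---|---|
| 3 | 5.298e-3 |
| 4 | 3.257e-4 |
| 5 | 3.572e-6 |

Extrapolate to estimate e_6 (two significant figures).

2.4e-9

First estimate the order: p ≈ ln(e_5/e_4) / ln(e_4/e_3) = ln(3.572e-6/3.257e-4)/ln(3.257e-4/5.298e-3) = ln(0.0109671)/ln(0.061476) ≈ 1.6180.
Then e_6 ≈ e_5·(e_5/e_4)^p = 3.572e-6·(0.0109671)^1.6180 = 3.572e-6·0.000674324 ≈ 2.409e-09.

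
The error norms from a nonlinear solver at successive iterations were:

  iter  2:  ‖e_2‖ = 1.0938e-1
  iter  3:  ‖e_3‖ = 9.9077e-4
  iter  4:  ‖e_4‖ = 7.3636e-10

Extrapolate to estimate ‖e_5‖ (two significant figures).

First estimate the order: p ≈ ln(‖e_4‖/‖e_3‖) / ln(‖e_3‖/‖e_2‖) = ln(7.3636e-10/9.9077e-4)/ln(9.9077e-4/1.0938e-1) = ln(7.4322e-07)/ln(0.00905805) ≈ 3.0000.
Then ‖e_5‖ ≈ ‖e_4‖·(‖e_4‖/‖e_3‖)^p = 7.3636e-10·(7.4322e-07)^3.0000 = 7.3636e-10·4.10537e-19 ≈ 3.023e-28.

3.0e-28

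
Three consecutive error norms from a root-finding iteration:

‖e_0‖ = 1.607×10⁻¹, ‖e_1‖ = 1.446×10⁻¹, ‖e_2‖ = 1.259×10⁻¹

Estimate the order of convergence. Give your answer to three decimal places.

p ≈ ln(‖e_2‖/‖e_1‖) / ln(‖e_1‖/‖e_0‖)
  = ln(1.259×10⁻¹/1.446×10⁻¹) / ln(1.446×10⁻¹/1.607×10⁻¹)
  = ln(0.870678) / ln(0.899813)
  = -0.138483 / -0.105568 ≈ 1.311790

1.312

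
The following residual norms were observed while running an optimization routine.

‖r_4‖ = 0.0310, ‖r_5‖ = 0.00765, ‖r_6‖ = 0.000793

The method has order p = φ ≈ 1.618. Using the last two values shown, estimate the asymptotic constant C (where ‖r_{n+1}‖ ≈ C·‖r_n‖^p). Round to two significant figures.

2.1

C ≈ ‖r_6‖ / ‖r_5‖^1.618
  = 0.000793 / (0.00765)^1.618
  = 0.000793 / 0.000376499 ≈ 2.1062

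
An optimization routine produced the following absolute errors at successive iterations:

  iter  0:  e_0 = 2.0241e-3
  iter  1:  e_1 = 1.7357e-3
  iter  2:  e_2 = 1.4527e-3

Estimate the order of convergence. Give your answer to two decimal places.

p ≈ ln(e_2/e_1) / ln(e_1/e_0)
  = ln(1.4527e-3/1.7357e-3) / ln(1.7357e-3/2.0241e-3)
  = ln(0.836953) / ln(0.857517)
  = -0.17799 / -0.15371 ≈ 1.15796

1.16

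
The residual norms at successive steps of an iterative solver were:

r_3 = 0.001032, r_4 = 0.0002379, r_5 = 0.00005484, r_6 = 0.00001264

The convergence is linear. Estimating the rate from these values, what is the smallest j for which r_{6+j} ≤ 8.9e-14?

Rate ρ ≈ r_6/r_5 = 0.00001264/0.00005484 = 0.2305.
After j more steps, r_{6+j} ≈ 0.00001264·ρ^j; need ρ^j ≤ 8.9e-14/0.00001264 = 7.04114e-09.
j ≥ ln(7.04114e-09)/ln(0.2305) = -18.7715/-1.46750 = 12.791.
So 13 more iterations are needed.

13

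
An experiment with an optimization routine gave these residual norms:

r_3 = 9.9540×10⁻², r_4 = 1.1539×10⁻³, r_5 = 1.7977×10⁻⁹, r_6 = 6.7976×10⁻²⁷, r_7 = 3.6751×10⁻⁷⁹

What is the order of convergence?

Consecutive ratios: r_7/r_6 = 3.6751×10⁻⁷⁹/6.7976×10⁻²⁷ = 5.40647e-53, r_6/r_5 = 6.7976×10⁻²⁷/1.7977×10⁻⁹ = 3.78128e-18.
p ≈ ln(5.40647e-53)/ln(3.78128e-18) = -120.3494/-40.1165 ≈ 3.00.
So the convergence is cubic (order 3).

3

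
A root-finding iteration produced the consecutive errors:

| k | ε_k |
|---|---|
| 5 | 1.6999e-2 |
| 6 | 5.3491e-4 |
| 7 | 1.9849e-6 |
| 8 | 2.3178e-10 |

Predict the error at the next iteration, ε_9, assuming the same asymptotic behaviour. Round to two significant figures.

1.0e-16

First estimate the order: p ≈ ln(ε_8/ε_7) / ln(ε_7/ε_6) = ln(2.3178e-10/1.9849e-6)/ln(1.9849e-6/5.3491e-4) = ln(0.000116772)/ln(0.00371072) ≈ 1.6180.
Then ε_9 ≈ ε_8·(ε_8/ε_7)^p = 2.3178e-10·(0.000116772)^1.6180 = 2.3178e-10·4.33465e-07 ≈ 1.005e-16.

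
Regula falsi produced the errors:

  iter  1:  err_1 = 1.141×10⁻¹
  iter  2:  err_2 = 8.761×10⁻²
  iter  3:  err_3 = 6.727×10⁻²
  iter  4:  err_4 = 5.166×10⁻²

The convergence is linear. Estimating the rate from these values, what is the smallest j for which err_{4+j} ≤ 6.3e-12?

87

Rate ρ ≈ err_4/err_3 = 5.166×10⁻²/6.727×10⁻² = 0.7680.
After j more steps, err_{4+j} ≈ 5.166×10⁻²·ρ^j; need ρ^j ≤ 6.3e-12/5.166×10⁻² = 1.21951e-10.
j ≥ ln(1.21951e-10)/ln(0.7680) = -22.8274/-0.26397 = 86.477.
So 87 more iterations are needed.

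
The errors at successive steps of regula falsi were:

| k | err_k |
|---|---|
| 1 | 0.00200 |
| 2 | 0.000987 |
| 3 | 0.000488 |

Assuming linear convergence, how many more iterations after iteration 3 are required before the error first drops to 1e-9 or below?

Rate ρ ≈ err_3/err_2 = 0.000488/0.000987 = 0.4944.
After j more steps, err_{3+j} ≈ 0.000488·ρ^j; need ρ^j ≤ 1e-9/0.000488 = 2.04918e-06.
j ≥ ln(2.04918e-06)/ln(0.4944) = -13.0981/-0.70441 = 18.594.
So 19 more iterations are needed.

19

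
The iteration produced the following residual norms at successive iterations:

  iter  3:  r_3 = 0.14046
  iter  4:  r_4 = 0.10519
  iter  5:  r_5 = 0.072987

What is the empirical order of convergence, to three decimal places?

p ≈ ln(r_5/r_4) / ln(r_4/r_3)
  = ln(0.072987/0.10519) / ln(0.10519/0.14046)
  = ln(0.693859) / ln(0.748896)
  = -0.365487 / -0.289155 ≈ 1.263983

1.264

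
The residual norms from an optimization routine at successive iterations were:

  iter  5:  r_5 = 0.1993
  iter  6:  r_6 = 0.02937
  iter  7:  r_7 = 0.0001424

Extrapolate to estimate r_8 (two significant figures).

5.2e-11

First estimate the order: p ≈ ln(r_7/r_6) / ln(r_6/r_5) = ln(0.0001424/0.02937)/ln(0.02937/0.1993) = ln(0.00484848)/ln(0.147366) ≈ 2.7831.
Then r_8 ≈ r_7·(r_7/r_6)^p = 0.0001424·(0.00484848)^2.7831 = 0.0001424·3.62084e-07 ≈ 5.156e-11.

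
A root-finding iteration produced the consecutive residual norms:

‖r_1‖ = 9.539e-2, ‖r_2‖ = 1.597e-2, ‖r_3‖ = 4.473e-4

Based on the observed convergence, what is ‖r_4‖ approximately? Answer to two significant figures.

3.5e-7

First estimate the order: p ≈ ln(‖r_3‖/‖r_2‖) / ln(‖r_2‖/‖r_1‖) = ln(4.473e-4/1.597e-2)/ln(1.597e-2/9.539e-2) = ln(0.0280088)/ln(0.167418) ≈ 2.0004.
Then ‖r_4‖ ≈ ‖r_3‖·(‖r_3‖/‖r_2‖)^p = 4.473e-4·(0.0280088)^2.0004 = 4.473e-4·0.000783372 ≈ 3.504e-07.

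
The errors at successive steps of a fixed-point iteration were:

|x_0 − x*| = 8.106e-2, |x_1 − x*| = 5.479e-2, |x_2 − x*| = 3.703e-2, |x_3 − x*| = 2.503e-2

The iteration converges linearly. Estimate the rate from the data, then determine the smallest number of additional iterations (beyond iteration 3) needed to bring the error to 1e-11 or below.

56

Rate ρ ≈ |x_3 − x*|/|x_2 − x*| = 2.503e-2/3.703e-2 = 0.6759.
After j more steps, |x_{3+j} − x*| ≈ 2.503e-2·ρ^j; need ρ^j ≤ 1e-11/2.503e-2 = 3.99521e-10.
j ≥ ln(3.99521e-10)/ln(0.6759) = -21.6408/-0.39171 = 55.247.
So 56 more iterations are needed.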